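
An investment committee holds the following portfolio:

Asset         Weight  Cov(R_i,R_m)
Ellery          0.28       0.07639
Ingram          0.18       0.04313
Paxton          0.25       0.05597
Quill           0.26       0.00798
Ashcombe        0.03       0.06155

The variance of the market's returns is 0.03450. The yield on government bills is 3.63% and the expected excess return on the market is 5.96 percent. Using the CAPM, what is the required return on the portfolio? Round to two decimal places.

11.76%

β_Ellery = 0.07639 / 0.03450 = 2.2142
β_Ingram = 0.04313 / 0.03450 = 1.2501
β_Paxton = 0.05597 / 0.03450 = 1.6223
β_Quill = 0.00798 / 0.03450 = 0.2313
β_Ashcombe = 0.06155 / 0.03450 = 1.7841
β_P = Σ w_i β_i = 0.28×2.2142 + 0.18×1.2501 + 0.25×1.6223 + 0.26×0.2313 + 0.03×1.7841 = 1.3642
E(R_P) = R_f + β_P × MRP = 3.63% + 1.3642 × 5.96% = 11.76%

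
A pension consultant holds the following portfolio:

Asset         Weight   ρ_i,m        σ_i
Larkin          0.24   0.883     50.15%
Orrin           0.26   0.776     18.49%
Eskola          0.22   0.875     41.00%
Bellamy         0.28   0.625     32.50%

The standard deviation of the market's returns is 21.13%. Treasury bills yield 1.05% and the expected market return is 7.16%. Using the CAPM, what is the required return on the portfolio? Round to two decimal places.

9.13%

β_Larkin = 0.883 × 50.15% / 21.13% = 2.0957
β_Orrin = 0.776 × 18.49% / 21.13% = 0.6790
β_Eskola = 0.875 × 41.00% / 21.13% = 1.6978
β_Bellamy = 0.625 × 32.50% / 21.13% = 0.9613
β_P = Σ w_i β_i = 0.24×2.0957 + 0.26×0.6790 + 0.22×1.6978 + 0.28×0.9613 = 1.3222
MRP = 7.16% − 1.05% = 6.11%
E(R_P) = R_f + β_P × MRP = 1.05% + 1.3222 × 6.11% = 9.13%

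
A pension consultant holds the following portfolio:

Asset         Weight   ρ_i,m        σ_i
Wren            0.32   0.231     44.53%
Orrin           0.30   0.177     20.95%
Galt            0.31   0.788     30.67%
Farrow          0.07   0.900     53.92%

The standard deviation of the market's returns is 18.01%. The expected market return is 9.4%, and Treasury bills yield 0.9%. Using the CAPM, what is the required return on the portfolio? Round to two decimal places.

β_Wren = 0.231 × 44.53% / 18.01% = 0.5712
β_Orrin = 0.177 × 20.95% / 18.01% = 0.2059
β_Galt = 0.788 × 30.67% / 18.01% = 1.3419
β_Farrow = 0.900 × 53.92% / 18.01% = 2.6945
β_P = Σ w_i β_i = 0.32×0.5712 + 0.30×0.2059 + 0.31×1.3419 + 0.07×2.6945 = 0.8492
MRP = 9.4% − 0.9% = 8.50%
E(R_P) = R_f + β_P × MRP = 0.9% + 0.8492 × 8.5% = 8.12%

8.12%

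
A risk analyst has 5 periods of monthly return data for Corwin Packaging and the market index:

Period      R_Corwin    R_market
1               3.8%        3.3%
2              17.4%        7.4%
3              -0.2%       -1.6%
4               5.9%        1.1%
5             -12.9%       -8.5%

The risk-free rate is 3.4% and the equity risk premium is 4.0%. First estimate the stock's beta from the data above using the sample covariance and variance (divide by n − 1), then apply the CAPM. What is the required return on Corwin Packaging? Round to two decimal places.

Mean R_i = (3.8 + 17.4 − 0.2 + 5.9 − 12.9) / 5 = 2.8000%
Mean R_m = (3.3 + 7.4 − 1.6 + 1.1 − 8.5) / 5 = 0.3400%
Σ(R_i − R̄_i)(R_m − R̄_m) = 253.0000  ⇒  Cov = 253.0000 / 4 = 63.2500
Σ(R_m − R̄_m)² = 141.0920  ⇒  Var(R_m) = 141.0920 / 4 = 35.2730
β = Cov / Var(R_m) = 63.2500 / 35.2730 = 1.7932
E(R) = R_f + β × MRP = 3.4% + 1.7932 × 4.0% = 10.57%

10.57%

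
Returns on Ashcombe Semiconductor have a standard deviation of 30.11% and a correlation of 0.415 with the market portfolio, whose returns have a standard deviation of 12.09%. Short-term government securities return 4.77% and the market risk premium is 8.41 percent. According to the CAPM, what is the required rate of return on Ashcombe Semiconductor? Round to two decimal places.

13.46%

β = ρ × σ_i / σ_m = 0.415 × 30.11% / 12.09% = 1.0336
E(R) = 4.77% + 1.0336 × 8.41% = 13.46%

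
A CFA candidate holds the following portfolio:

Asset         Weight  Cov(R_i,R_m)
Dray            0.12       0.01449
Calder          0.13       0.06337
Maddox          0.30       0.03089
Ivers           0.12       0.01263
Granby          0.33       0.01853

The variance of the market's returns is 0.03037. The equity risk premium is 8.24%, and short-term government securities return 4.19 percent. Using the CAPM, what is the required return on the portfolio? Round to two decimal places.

11.48%

β_Dray = 0.01449 / 0.03037 = 0.4771
β_Calder = 0.06337 / 0.03037 = 2.0866
β_Maddox = 0.03089 / 0.03037 = 1.0171
β_Ivers = 0.01263 / 0.03037 = 0.4159
β_Granby = 0.01853 / 0.03037 = 0.6101
β_P = Σ w_i β_i = 0.12×0.4771 + 0.13×2.0866 + 0.30×1.0171 + 0.12×0.4159 + 0.33×0.6101 = 0.8849
E(R_P) = R_f + β_P × MRP = 4.19% + 0.8849 × 8.24% = 11.48%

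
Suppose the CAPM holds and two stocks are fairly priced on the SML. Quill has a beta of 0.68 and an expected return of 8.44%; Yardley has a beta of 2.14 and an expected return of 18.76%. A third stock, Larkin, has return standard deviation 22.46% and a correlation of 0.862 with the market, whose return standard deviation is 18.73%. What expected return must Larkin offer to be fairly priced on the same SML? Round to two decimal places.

MRP = (18.76% − 8.44%) / (2.14 − 0.68) = 7.0685%
R_f = 8.44% − 0.68 × 7.0685% = 3.6334%
β_Larkin = ρ·σ_i/σ_m = 0.862 × 22.46 / 18.73 = 1.0337
E(R_Larkin) = R_f + β × MRP = 3.6334% + 1.0337 × 7.0685% = 10.94%

10.94%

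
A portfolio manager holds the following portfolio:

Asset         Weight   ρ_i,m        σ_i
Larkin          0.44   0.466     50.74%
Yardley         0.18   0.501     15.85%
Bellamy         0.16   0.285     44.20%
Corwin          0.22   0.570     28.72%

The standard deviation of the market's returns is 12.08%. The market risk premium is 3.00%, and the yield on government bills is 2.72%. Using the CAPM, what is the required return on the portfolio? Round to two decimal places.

7.05%

β_Larkin = 0.466 × 50.74% / 12.08% = 1.9574
β_Yardley = 0.501 × 15.85% / 12.08% = 0.6574
β_Bellamy = 0.285 × 44.20% / 12.08% = 1.0428
β_Corwin = 0.570 × 28.72% / 12.08% = 1.3552
β_P = Σ w_i β_i = 0.44×1.9574 + 0.18×0.6574 + 0.16×1.0428 + 0.22×1.3552 = 1.4446
E(R_P) = R_f + β_P × MRP = 2.72% + 1.4446 × 3.00% = 7.05%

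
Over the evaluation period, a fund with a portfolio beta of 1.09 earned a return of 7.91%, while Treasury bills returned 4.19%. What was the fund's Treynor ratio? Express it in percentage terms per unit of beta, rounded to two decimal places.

3.41%

Treynor = (R_P − R_f) / β_P = (7.91% − 4.19%) / 1.0900 = 3.72% / 1.0900 = 3.41%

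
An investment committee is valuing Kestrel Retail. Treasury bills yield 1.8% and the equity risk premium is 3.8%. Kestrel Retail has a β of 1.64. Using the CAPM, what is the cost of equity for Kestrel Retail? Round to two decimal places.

E(R) = R_f + β × MRP = 1.8% + 1.64 × 3.8% = 8.03%

8.03%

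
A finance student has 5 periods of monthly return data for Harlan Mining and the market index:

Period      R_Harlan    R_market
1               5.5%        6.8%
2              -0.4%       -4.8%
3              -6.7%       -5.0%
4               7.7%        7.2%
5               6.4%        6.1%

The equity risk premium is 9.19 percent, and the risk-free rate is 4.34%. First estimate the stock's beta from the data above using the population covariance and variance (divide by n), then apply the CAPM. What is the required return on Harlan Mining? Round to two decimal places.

Mean R_i = (5.5 − 0.4 − 6.7 + 7.7 + 6.4) / 5 = 2.5000%
Mean R_m = (6.8 − 4.8 − 5.0 + 7.2 + 6.1) / 5 = 2.0600%
Σ(R_i − R̄_i)(R_m − R̄_m) = 141.5500  ⇒  Cov = 141.5500 / 5 = 28.3100
Σ(R_m − R̄_m)² = 162.1120  ⇒  Var(R_m) = 162.1120 / 5 = 32.4224
β = Cov / Var(R_m) = 28.3100 / 32.4224 = 0.8732
E(R) = R_f + β × MRP = 4.34% + 0.8732 × 9.19% = 12.36%

12.36%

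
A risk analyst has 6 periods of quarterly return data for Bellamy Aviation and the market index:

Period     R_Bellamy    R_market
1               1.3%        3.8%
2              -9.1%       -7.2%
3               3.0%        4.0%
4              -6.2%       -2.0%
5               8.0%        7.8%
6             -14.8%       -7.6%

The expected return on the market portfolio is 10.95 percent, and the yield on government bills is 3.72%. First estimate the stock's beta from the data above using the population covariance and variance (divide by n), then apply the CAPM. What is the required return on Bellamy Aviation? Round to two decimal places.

13.12%

Mean R_i = (1.3 − 9.1 + 3.0 − 6.2 + 8.0 − 14.8) / 6 = -2.9667%
Mean R_m = (3.8 − 7.2 + 4.0 − 2.0 + 7.8 − 7.6) / 6 = -0.2000%
Σ(R_i − R̄_i)(R_m − R̄_m) = 266.1800  ⇒  Cov = 266.1800 / 6 = 44.3633
Σ(R_m − R̄_m)² = 204.6400  ⇒  Var(R_m) = 204.6400 / 6 = 34.1067
β = Cov / Var(R_m) = 44.3633 / 34.1067 = 1.3007
MRP = 10.95% − 3.72% = 7.23%
E(R) = R_f + β × MRP = 3.72% + 1.3007 × 7.23% = 13.12%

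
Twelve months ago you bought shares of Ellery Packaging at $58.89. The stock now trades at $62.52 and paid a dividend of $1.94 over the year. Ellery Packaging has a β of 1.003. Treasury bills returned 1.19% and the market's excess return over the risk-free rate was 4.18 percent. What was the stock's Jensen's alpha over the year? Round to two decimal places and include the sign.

Realised HPR = (P1 + D1 − P0) / P0 = (62.52 + 1.94 − 58.89) / 58.89 = 5.57 / 58.89 = 9.4583%
CAPM required = R_f + β·MRP = 1.19% + 1.003 × 4.18% = 5.38254%
α = realised − required = 9.4583% − 5.38254% = +4.08%

+4.08%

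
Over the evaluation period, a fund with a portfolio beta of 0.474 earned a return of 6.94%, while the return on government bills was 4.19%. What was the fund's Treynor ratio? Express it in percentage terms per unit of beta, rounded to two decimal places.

Treynor = (R_P − R_f) / β_P = (6.94% − 4.19%) / 0.4740 = 2.75% / 0.4740 = 5.80%

5.80%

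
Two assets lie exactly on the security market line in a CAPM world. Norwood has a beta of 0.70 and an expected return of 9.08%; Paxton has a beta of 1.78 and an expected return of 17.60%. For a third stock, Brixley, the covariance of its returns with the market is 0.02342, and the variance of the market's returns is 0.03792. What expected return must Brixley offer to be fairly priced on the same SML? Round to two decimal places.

MRP = (17.60% − 9.08%) / (1.78 − 0.70) = 7.8889%
R_f = 9.08% − 0.70 × 7.8889% = 3.5578%
β_Brixley = Cov / Var(R_m) = 0.02342 / 0.03792 = 0.6176
E(R_Brixley) = R_f + β × MRP = 3.5578% + 0.6176 × 7.8889% = 8.43%

8.43%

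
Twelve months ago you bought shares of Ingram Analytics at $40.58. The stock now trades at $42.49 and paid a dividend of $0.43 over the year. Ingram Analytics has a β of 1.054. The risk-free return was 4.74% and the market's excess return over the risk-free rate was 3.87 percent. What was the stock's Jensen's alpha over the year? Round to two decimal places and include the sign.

Realised HPR = (P1 + D1 − P0) / P0 = (42.49 + 0.43 − 40.58) / 40.58 = 2.34 / 40.58 = 5.7664%
CAPM required = R_f + β·MRP = 4.74% + 1.054 × 3.87% = 8.81898%
α = realised − required = 5.7664% − 8.81898% = -3.05%

-3.05%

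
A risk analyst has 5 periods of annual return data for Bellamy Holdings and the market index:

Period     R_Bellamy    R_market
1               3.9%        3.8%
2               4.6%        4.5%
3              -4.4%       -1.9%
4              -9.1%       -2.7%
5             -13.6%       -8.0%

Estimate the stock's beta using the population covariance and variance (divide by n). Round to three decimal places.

Mean R_i = (3.9 + 4.6 − 4.4 − 9.1 − 13.6) / 5 = -3.7200%
Mean R_m = (3.8 + 4.5 − 1.9 − 2.7 − 8.0) / 5 = -0.8600%
Σ(R_i − R̄_i)(R_m − R̄_m) = 161.2540  ⇒  Cov = 161.2540 / 5 = 32.2508
Σ(R_m − R̄_m)² = 105.8920  ⇒  Var(R_m) = 105.8920 / 5 = 21.1784
β = Cov / Var(R_m) = 32.2508 / 21.1784 = 1.5228

1.523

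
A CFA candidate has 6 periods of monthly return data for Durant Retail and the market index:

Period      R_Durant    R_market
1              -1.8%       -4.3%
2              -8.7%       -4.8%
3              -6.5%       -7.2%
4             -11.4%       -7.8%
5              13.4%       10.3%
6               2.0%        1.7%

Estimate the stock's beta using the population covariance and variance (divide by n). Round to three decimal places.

1.258

Mean R_i = (-1.8 − 8.7 − 6.5 − 11.4 + 13.4 + 2.0) / 6 = -2.1667%
Mean R_m = (-4.3 − 4.8 − 7.2 − 7.8 + 10.3 + 1.7) / 6 = -2.0167%
Σ(R_i − R̄_i)(R_m − R̄_m) = 300.4233  ⇒  Cov = 300.4233 / 6 = 50.0706
Σ(R_m − R̄_m)² = 238.7883  ⇒  Var(R_m) = 238.7883 / 6 = 39.7981
β = Cov / Var(R_m) = 50.0706 / 39.7981 = 1.2581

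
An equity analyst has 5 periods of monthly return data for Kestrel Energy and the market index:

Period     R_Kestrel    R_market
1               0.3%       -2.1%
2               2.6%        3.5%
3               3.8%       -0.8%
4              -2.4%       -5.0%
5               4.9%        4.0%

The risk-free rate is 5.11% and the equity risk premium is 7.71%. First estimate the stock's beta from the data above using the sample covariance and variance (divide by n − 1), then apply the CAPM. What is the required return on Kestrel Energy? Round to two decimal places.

Mean R_i = (0.3 + 2.6 + 3.8 − 2.4 + 4.9) / 5 = 1.8400%
Mean R_m = (-2.1 + 3.5 − 0.8 − 5.0 + 4.0) / 5 = -0.0800%
Σ(R_i − R̄_i)(R_m − R̄_m) = 37.7660  ⇒  Cov = 37.7660 / 4 = 9.4415
Σ(R_m − R̄_m)² = 58.2680  ⇒  Var(R_m) = 58.2680 / 4 = 14.5670
β = Cov / Var(R_m) = 9.4415 / 14.5670 = 0.6481
E(R) = R_f + β × MRP = 5.11% + 0.6481 × 7.71% = 10.11%

10.11%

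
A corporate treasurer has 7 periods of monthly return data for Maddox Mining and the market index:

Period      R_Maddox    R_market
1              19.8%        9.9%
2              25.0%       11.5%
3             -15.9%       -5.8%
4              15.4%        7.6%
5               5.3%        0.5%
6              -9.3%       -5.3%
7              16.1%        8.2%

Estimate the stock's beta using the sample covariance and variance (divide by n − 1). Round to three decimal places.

Mean R_i = (19.8 + 25.0 − 15.9 + 15.4 + 5.3 − 9.3 + 16.1) / 7 = 8.0571%
Mean R_m = (9.9 + 11.5 − 5.8 + 7.6 + 0.5 − 5.3 + 8.2) / 7 = 3.8000%
Σ(R_i − R̄_i)(R_m − R̄_m) = 662.4200  ⇒  Cov = 662.4200 / 6 = 110.4033
Σ(R_m − R̄_m)² = 316.1600  ⇒  Var(R_m) = 316.1600 / 6 = 52.6933
β = Cov / Var(R_m) = 110.4033 / 52.6933 = 2.0952

2.095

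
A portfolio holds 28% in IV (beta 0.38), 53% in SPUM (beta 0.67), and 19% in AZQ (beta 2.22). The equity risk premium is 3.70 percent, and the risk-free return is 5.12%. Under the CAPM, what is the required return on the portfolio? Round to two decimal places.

β_P = Σ w_i β_i = 0.28×0.38 + 0.53×0.67 + 0.19×2.22 = 0.8833
E(R_P) = R_f + β_P × MRP = 5.12% + 0.8833 × 3.70% = 8.39%

8.39%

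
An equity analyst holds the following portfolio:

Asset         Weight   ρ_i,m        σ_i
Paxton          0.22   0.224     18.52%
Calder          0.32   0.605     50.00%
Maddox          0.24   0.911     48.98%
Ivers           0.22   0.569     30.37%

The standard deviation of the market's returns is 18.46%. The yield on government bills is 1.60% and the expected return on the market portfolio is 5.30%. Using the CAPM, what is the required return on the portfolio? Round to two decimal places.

6.63%

β_Paxton = 0.224 × 18.52% / 18.46% = 0.2247
β_Calder = 0.605 × 50.00% / 18.46% = 1.6387
β_Maddox = 0.911 × 48.98% / 18.46% = 2.4172
β_Ivers = 0.569 × 30.37% / 18.46% = 0.9361
β_P = Σ w_i β_i = 0.22×0.2247 + 0.32×1.6387 + 0.24×2.4172 + 0.22×0.9361 = 1.3599
MRP = 5.30% − 1.60% = 3.70%
E(R_P) = R_f + β_P × MRP = 1.60% + 1.3599 × 3.70% = 6.63%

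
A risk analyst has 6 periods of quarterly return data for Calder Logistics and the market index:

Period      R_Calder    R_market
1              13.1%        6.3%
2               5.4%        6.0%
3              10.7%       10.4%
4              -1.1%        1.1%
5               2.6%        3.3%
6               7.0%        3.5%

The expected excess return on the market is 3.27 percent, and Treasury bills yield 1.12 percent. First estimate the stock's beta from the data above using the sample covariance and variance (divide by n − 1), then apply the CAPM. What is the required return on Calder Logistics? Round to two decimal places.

5.25%

Mean R_i = (13.1 + 5.4 + 10.7 − 1.1 + 2.6 + 7.0) / 6 = 6.2833%
Mean R_m = (6.3 + 6.0 + 10.4 + 1.1 + 3.3 + 3.5) / 6 = 5.1000%
Σ(R_i − R̄_i)(R_m − R̄_m) = 65.8100  ⇒  Cov = 65.8100 / 5 = 13.1620
Σ(R_m − R̄_m)² = 52.1400  ⇒  Var(R_m) = 52.1400 / 5 = 10.4280
β = Cov / Var(R_m) = 13.1620 / 10.4280 = 1.2622
E(R) = R_f + β × MRP = 1.12% + 1.2622 × 3.27% = 5.25%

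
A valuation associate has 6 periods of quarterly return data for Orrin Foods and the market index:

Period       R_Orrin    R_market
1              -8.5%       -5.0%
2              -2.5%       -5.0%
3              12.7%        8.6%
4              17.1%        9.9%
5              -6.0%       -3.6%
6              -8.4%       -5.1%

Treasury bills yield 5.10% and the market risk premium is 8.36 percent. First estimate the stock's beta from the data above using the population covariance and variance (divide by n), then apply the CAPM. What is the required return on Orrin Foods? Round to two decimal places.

17.85%

Mean R_i = (-8.5 − 2.5 + 12.7 + 17.1 − 6.0 − 8.4) / 6 = 0.7333%
Mean R_m = (-5.0 − 5.0 + 8.6 + 9.9 − 3.6 − 5.1) / 6 = -0.0333%
Σ(R_i − R̄_i)(R_m − R̄_m) = 398.0967  ⇒  Cov = 398.0967 / 6 = 66.3495
Σ(R_m − R̄_m)² = 260.9333  ⇒  Var(R_m) = 260.9333 / 6 = 43.4889
β = Cov / Var(R_m) = 66.3495 / 43.4889 = 1.5257
E(R) = R_f + β × MRP = 5.10% + 1.5257 × 8.36% = 17.85%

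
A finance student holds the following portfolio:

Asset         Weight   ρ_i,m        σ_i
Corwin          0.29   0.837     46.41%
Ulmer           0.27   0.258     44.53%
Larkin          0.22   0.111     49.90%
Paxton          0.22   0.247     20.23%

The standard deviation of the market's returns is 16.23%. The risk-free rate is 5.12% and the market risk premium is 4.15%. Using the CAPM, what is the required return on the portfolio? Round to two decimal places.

9.39%

β_Corwin = 0.837 × 46.41% / 16.23% = 2.3934
β_Ulmer = 0.258 × 44.53% / 16.23% = 0.7079
β_Larkin = 0.111 × 49.90% / 16.23% = 0.3413
β_Paxton = 0.247 × 20.23% / 16.23% = 0.3079
β_P = Σ w_i β_i = 0.29×2.3934 + 0.27×0.7079 + 0.22×0.3413 + 0.22×0.3079 = 1.0280
E(R_P) = R_f + β_P × MRP = 5.12% + 1.0280 × 4.15% = 9.39%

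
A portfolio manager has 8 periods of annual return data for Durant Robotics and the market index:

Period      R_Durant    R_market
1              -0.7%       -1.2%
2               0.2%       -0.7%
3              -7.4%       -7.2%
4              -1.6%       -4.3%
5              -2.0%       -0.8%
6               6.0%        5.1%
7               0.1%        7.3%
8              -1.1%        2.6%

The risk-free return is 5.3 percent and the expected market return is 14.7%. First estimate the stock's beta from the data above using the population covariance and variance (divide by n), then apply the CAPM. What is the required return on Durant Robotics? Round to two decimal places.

Mean R_i = (-0.7 + 0.2 − 7.4 − 1.6 − 2.0 + 6.0 + 0.1 − 1.1) / 8 = -0.8125%
Mean R_m = (-1.2 − 0.7 − 7.2 − 4.3 − 0.8 + 5.1 + 7.3 + 2.6) / 8 = 0.1000%
Σ(R_i − R̄_i)(R_m − R̄_m) = 91.5800  ⇒  Cov = 91.5800 / 8 = 11.4475
Σ(R_m − R̄_m)² = 158.8800  ⇒  Var(R_m) = 158.8800 / 8 = 19.8600
β = Cov / Var(R_m) = 11.4475 / 19.8600 = 0.5764
MRP = 14.7% − 5.3% = 9.40%
E(R) = R_f + β × MRP = 5.3% + 0.5764 × 9.4% = 10.72%

10.72%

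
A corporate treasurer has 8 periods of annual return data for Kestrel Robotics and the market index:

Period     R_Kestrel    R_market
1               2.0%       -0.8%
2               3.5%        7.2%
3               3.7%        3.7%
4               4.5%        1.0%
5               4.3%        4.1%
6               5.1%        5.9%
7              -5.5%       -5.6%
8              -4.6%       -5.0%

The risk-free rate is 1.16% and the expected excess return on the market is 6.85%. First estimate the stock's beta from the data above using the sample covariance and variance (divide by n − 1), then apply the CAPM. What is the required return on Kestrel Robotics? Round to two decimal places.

Mean R_i = (2.0 + 3.5 + 3.7 + 4.5 + 4.3 + 5.1 − 5.5 − 4.6) / 8 = 1.6250%
Mean R_m = (-0.8 + 7.2 + 3.7 + 1.0 + 4.1 + 5.9 − 5.6 − 5.0) / 8 = 1.3125%
Σ(R_i − R̄_i)(R_m − R̄_m) = 126.2475  ⇒  Cov = 126.2475 / 7 = 18.0354
Σ(R_m − R̄_m)² = 161.3688  ⇒  Var(R_m) = 161.3688 / 7 = 23.0527
β = Cov / Var(R_m) = 18.0354 / 23.0527 = 0.7824
E(R) = R_f + β × MRP = 1.16% + 0.7824 × 6.85% = 6.52%

6.52%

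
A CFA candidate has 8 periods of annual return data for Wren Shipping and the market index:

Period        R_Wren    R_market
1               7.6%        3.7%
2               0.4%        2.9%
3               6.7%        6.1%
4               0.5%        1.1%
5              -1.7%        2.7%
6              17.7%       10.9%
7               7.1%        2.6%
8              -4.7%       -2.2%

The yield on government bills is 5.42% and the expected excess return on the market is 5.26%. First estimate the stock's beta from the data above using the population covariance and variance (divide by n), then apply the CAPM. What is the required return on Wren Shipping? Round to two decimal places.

Mean R_i = (7.6 + 0.4 + 6.7 + 0.5 − 1.7 + 17.7 + 7.1 − 4.7) / 8 = 4.2000%
Mean R_m = (3.7 + 2.9 + 6.1 + 1.1 + 2.7 + 10.9 + 2.6 − 2.2) / 8 = 3.4750%
Σ(R_i − R̄_i)(R_m − R̄_m) = 171.0800  ⇒  Cov = 171.0800 / 8 = 21.3850
Σ(R_m − R̄_m)² = 101.6150  ⇒  Var(R_m) = 101.6150 / 8 = 12.7019
β = Cov / Var(R_m) = 21.3850 / 12.7019 = 1.6836
E(R) = R_f + β × MRP = 5.42% + 1.6836 × 5.26% = 14.28%

14.28%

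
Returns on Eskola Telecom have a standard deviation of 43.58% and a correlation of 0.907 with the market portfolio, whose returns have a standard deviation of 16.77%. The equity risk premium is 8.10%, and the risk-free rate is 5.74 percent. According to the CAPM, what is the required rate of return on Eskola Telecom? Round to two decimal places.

24.83%

β = ρ × σ_i / σ_m = 0.907 × 43.58% / 16.77% = 2.3570
E(R) = 5.74% + 2.3570 × 8.10% = 24.83%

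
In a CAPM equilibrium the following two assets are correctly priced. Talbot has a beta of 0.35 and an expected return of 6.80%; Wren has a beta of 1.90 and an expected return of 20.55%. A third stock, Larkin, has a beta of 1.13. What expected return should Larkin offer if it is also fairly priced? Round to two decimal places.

13.72%

MRP (SML slope) = (20.55% − 6.80%) / (1.90 − 0.35) = 13.75% / 1.55 = 8.8710%
R_f (intercept) = 6.80% − 0.35 × 8.8710% = 3.6952%
E(R_Larkin) = R_f + β × MRP = 3.6952% + 1.13 × 8.8710% = 13.72%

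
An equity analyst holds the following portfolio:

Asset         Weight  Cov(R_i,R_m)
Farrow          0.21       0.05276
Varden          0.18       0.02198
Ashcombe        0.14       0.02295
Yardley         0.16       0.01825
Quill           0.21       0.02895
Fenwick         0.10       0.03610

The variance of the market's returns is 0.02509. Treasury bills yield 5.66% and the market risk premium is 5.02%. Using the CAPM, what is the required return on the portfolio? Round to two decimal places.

11.83%

β_Farrow = 0.05276 / 0.02509 = 2.1028
β_Varden = 0.02198 / 0.02509 = 0.8760
β_Ashcombe = 0.02295 / 0.02509 = 0.9147
β_Yardley = 0.01825 / 0.02509 = 0.7274
β_Quill = 0.02895 / 0.02509 = 1.1538
β_Fenwick = 0.03610 / 0.02509 = 1.4388
β_P = Σ w_i β_i = 0.21×2.1028 + 0.18×0.8760 + 0.14×0.9147 + 0.16×0.7274 + 0.21×1.1538 + 0.10×1.4388 = 1.2299
E(R_P) = R_f + β_P × MRP = 5.66% + 1.2299 × 5.02% = 11.83%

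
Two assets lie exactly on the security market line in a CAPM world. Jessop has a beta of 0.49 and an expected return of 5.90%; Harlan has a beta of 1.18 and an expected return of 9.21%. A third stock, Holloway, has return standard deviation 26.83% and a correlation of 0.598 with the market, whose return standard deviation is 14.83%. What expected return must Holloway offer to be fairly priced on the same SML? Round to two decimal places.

8.74%

MRP = (9.21% − 5.90%) / (1.18 − 0.49) = 4.7971%
R_f = 5.90% − 0.49 × 4.7971% = 3.5494%
β_Holloway = ρ·σ_i/σ_m = 0.598 × 26.83 / 14.83 = 1.0819
E(R_Holloway) = R_f + β × MRP = 3.5494% + 1.0819 × 4.7971% = 8.74%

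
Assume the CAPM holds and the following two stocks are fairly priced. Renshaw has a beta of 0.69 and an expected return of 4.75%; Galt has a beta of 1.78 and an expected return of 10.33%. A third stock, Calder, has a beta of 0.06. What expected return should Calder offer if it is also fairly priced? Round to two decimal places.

1.52%

MRP (SML slope) = (10.33% − 4.75%) / (1.78 − 0.69) = 5.58% / 1.09 = 5.1193%
R_f (intercept) = 4.75% − 0.69 × 5.1193% = 1.2177%
E(R_Calder) = R_f + β × MRP = 1.2177% + 0.06 × 5.1193% = 1.52%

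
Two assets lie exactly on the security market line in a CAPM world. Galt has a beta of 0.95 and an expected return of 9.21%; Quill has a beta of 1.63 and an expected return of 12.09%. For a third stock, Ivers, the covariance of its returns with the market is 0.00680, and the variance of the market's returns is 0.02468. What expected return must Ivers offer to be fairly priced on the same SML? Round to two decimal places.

6.35%

MRP = (12.09% − 9.21%) / (1.63 − 0.95) = 4.2353%
R_f = 9.21% − 0.95 × 4.2353% = 5.1865%
β_Ivers = Cov / Var(R_m) = 0.00680 / 0.02468 = 0.2755
E(R_Ivers) = R_f + β × MRP = 5.1865% + 0.2755 × 4.2353% = 6.35%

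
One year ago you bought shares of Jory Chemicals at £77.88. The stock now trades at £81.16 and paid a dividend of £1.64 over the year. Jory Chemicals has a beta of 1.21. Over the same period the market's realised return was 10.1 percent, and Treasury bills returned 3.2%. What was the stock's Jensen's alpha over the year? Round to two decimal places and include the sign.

-5.23%

Realised HPR = (P1 + D1 − P0) / P0 = (81.16 + 1.64 − 77.88) / 77.88 = 4.92 / 77.88 = 6.3174%
MRP = 10.1% − 3.2% = 6.90%
CAPM required = R_f + β·MRP = 3.2% + 1.21 × 6.9% = 11.5490%
α = realised − required = 6.3174% − 11.5490% = -5.23%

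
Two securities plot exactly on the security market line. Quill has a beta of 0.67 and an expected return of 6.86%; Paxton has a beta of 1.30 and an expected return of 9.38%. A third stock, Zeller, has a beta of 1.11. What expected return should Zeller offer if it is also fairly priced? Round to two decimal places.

MRP (SML slope) = (9.38% − 6.86%) / (1.30 − 0.67) = 2.52% / 0.63 = 4.0000%
R_f (intercept) = 6.86% − 0.67 × 4.0000% = 4.1800%
E(R_Zeller) = R_f + β × MRP = 4.1800% + 1.11 × 4.0000% = 8.62%

8.62%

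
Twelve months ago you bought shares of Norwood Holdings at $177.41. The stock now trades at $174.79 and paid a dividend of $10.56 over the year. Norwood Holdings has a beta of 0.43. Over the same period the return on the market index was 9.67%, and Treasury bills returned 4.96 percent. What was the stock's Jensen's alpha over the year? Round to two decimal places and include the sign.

Realised HPR = (P1 + D1 − P0) / P0 = (174.79 + 10.56 − 177.41) / 177.41 = 7.94 / 177.41 = 4.4755%
MRP = 9.67% − 4.96% = 4.71%
CAPM required = R_f + β·MRP = 4.96% + 0.43 × 4.71% = 6.9853%
α = realised − required = 4.4755% − 6.9853% = -2.51%

-2.51%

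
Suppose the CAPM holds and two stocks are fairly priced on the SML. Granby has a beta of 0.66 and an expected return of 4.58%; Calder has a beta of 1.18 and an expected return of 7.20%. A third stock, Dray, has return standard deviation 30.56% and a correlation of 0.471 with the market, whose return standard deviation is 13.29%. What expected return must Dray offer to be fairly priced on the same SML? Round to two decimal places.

MRP = (7.20% − 4.58%) / (1.18 − 0.66) = 5.0385%
R_f = 4.58% − 0.66 × 5.0385% = 1.2546%
β_Dray = ρ·σ_i/σ_m = 0.471 × 30.56 / 13.29 = 1.0831
E(R_Dray) = R_f + β × MRP = 1.2546% + 1.0831 × 5.0385% = 6.71%

6.71%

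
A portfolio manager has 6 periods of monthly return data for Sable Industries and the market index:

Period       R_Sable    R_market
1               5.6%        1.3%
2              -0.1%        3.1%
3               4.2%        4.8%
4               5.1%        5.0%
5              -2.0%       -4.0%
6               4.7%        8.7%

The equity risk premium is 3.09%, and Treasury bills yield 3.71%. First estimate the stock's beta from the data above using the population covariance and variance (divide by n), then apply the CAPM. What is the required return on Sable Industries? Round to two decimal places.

Mean R_i = (5.6 − 0.1 + 4.2 + 5.1 − 2.0 + 4.7) / 6 = 2.9167%
Mean R_m = (1.3 + 3.1 + 4.8 + 5.0 − 4.0 + 8.7) / 6 = 3.1500%
Σ(R_i − R̄_i)(R_m − R̄_m) = 46.3950  ⇒  Cov = 46.3950 / 6 = 7.7325
Σ(R_m − R̄_m)² = 91.4950  ⇒  Var(R_m) = 91.4950 / 6 = 15.2492
β = Cov / Var(R_m) = 7.7325 / 15.2492 = 0.5071
E(R) = R_f + β × MRP = 3.71% + 0.5071 × 3.09% = 5.28%

5.28%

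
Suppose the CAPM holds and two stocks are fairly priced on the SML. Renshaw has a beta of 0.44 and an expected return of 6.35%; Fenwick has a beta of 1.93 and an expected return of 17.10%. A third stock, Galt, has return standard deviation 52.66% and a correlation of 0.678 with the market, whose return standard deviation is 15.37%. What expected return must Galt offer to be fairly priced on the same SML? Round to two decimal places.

MRP = (17.10% − 6.35%) / (1.93 − 0.44) = 7.2148%
R_f = 6.35% − 0.44 × 7.2148% = 3.1755%
β_Galt = ρ·σ_i/σ_m = 0.678 × 52.66 / 15.37 = 2.3229
E(R_Galt) = R_f + β × MRP = 3.1755% + 2.3229 × 7.2148% = 19.93%

19.93%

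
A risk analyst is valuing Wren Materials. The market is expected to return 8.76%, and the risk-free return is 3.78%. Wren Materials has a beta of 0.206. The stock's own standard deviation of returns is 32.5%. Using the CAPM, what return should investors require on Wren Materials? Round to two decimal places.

Market risk premium = E(R_m) − R_f = 8.76% − 3.78% = 4.98%
E(R) = R_f + β × MRP = 3.78% + 0.206 × 4.98% = 4.81%

4.81%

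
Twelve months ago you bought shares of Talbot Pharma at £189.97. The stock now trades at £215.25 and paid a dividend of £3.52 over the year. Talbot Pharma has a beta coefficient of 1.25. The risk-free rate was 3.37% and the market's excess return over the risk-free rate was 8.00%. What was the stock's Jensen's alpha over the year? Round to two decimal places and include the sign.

+1.79%

Realised HPR = (P1 + D1 − P0) / P0 = (215.25 + 3.52 − 189.97) / 189.97 = 28.80 / 189.97 = 15.1603%
CAPM required = R_f + β·MRP = 3.37% + 1.25 × 8.00% = 13.3700%
α = realised − required = 15.1603% − 13.3700% = +1.79%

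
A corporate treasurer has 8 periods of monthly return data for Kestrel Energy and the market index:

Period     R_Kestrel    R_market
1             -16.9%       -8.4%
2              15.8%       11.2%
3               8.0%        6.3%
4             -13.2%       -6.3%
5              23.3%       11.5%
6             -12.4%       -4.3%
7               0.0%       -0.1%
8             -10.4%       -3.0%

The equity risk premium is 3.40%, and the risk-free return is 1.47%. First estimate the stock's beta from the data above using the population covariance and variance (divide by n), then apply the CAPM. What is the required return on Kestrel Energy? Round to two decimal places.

7.89%

Mean R_i = (-16.9 + 15.8 + 8.0 − 13.2 + 23.3 − 12.4 + 0.0 − 10.4) / 8 = -0.7250%
Mean R_m = (-8.4 + 11.2 + 6.3 − 6.3 + 11.5 − 4.3 − 0.1 − 3.0) / 8 = 0.8625%
Σ(R_i − R̄_i)(R_m − R̄_m) = 809.9525  ⇒  Cov = 809.9525 / 8 = 101.2441
Σ(R_m − R̄_m)² = 429.1788  ⇒  Var(R_m) = 429.1788 / 8 = 53.6474
β = Cov / Var(R_m) = 101.2441 / 53.6474 = 1.8872
E(R) = R_f + β × MRP = 1.47% + 1.8872 × 3.40% = 7.89%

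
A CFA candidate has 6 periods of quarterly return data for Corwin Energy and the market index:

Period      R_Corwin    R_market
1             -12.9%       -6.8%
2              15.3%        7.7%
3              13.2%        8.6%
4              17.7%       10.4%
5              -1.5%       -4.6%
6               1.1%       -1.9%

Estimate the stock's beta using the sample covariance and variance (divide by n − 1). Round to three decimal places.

Mean R_i = (-12.9 + 15.3 + 13.2 + 17.7 − 1.5 + 1.1) / 6 = 5.4833%
Mean R_m = (-6.8 + 7.7 + 8.6 + 10.4 − 4.6 − 1.9) / 6 = 2.2333%
Σ(R_i − R̄_i)(R_m − R̄_m) = 434.4633  ⇒  Cov = 434.4633 / 5 = 86.8927
Σ(R_m − R̄_m)² = 282.4933  ⇒  Var(R_m) = 282.4933 / 5 = 56.4987
β = Cov / Var(R_m) = 86.8927 / 56.4987 = 1.5380

1.538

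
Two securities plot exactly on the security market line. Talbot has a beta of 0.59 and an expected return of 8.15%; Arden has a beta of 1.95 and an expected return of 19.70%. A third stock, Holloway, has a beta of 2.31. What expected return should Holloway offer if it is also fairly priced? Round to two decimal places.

MRP (SML slope) = (19.70% − 8.15%) / (1.95 − 0.59) = 11.55% / 1.36 = 8.4926%
R_f (intercept) = 8.15% − 0.59 × 8.4926% = 3.1394%
E(R_Holloway) = R_f + β × MRP = 3.1394% + 2.31 × 8.4926% = 22.76%

22.76%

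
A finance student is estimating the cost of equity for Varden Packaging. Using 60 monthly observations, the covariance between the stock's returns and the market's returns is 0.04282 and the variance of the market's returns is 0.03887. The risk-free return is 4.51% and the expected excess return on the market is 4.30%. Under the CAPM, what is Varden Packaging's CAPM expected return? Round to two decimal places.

β = Cov(R_i, R_m) / Var(R_m) = 0.04282 / 0.03887 = 1.1016
E(R) = R_f + β × MRP = 4.51% + 1.1016 × 4.30% = 9.25%

9.25%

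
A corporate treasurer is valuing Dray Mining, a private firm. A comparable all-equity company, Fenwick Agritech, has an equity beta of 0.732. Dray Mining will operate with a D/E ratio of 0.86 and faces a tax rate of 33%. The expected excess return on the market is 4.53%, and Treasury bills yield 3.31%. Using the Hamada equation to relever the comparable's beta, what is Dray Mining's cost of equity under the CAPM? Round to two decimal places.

β_L = β_U × [1 + (1 − t)(D/E)] = 0.732 × [1 + (1 − 0.33) × 0.86]
    = 0.732 × [1 + 0.67 × 0.86] = 0.732 × 1.5762 = 1.1538
E(R) = R_f + β_L × MRP = 3.31% + 1.1538 × 4.53% = 8.54%

8.54%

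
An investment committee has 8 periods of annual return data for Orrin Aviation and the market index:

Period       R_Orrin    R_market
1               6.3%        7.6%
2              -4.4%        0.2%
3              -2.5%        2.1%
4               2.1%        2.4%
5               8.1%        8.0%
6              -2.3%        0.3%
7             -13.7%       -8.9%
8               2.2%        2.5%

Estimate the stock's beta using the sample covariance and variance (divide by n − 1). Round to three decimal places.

1.278

Mean R_i = (6.3 − 4.4 − 2.5 + 2.1 + 8.1 − 2.3 − 13.7 + 2.2) / 8 = -0.5250%
Mean R_m = (7.6 + 0.2 + 2.1 + 2.4 + 8.0 + 0.3 − 8.9 + 2.5) / 8 = 1.7750%
Σ(R_i − R̄_i)(R_m − R̄_m) = 245.7850  ⇒  Cov = 245.7850 / 7 = 35.1121
Σ(R_m − R̄_m)² = 192.3150  ⇒  Var(R_m) = 192.3150 / 7 = 27.4736
β = Cov / Var(R_m) = 35.1121 / 27.4736 = 1.2780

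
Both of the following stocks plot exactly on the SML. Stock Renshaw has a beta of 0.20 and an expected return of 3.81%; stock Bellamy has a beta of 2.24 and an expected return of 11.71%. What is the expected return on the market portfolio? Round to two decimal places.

Both satisfy E(R) = R_f + β·MRP, so the slope of the SML is
MRP = (11.71% − 3.81%) / (2.24 − 0.20) = 7.90% / 2.04 = 3.8725%
R_f = E(R_Renshaw) − β_Renshaw·MRP = 3.81% − 0.20 × 3.8725% = 3.0355%
E(R_m) = R_f + MRP = 3.0355% + 3.8725% = 6.91%

6.91%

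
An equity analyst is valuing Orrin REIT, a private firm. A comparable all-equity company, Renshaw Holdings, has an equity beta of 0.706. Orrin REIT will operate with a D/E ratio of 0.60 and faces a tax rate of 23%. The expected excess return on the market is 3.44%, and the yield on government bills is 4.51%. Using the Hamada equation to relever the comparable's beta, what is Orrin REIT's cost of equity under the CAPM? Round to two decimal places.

8.06%

β_L = β_U × [1 + (1 − t)(D/E)] = 0.706 × [1 + (1 − 0.23) × 0.60]
    = 0.706 × [1 + 0.77 × 0.60] = 0.706 × 1.4620 = 1.0322
E(R) = R_f + β_L × MRP = 4.51% + 1.0322 × 3.44% = 8.06%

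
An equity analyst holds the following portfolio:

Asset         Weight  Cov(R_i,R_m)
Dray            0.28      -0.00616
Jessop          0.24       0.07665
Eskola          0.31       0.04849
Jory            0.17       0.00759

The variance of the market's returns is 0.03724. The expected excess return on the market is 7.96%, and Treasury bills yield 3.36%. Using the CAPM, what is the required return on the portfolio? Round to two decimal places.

10.41%

β_Dray = -0.00616 / 0.03724 = -0.1654
β_Jessop = 0.07665 / 0.03724 = 2.0583
β_Eskola = 0.04849 / 0.03724 = 1.3021
β_Jory = 0.00759 / 0.03724 = 0.2038
β_P = Σ w_i β_i = 0.28×-0.1654 + 0.24×2.0583 + 0.31×1.3021 + 0.17×0.2038 = 0.8860
E(R_P) = R_f + β_P × MRP = 3.36% + 0.8860 × 7.96% = 10.41%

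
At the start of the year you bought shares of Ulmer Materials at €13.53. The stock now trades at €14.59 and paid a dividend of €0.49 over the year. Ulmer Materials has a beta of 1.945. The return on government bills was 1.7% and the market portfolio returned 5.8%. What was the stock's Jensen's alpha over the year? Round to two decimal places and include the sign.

Realised HPR = (P1 + D1 − P0) / P0 = (14.59 + 0.49 − 13.53) / 13.53 = 1.55 / 13.53 = 11.4560%
MRP = 5.8% − 1.7% = 4.10%
CAPM required = R_f + β·MRP = 1.7% + 1.945 × 4.1% = 9.6745%
α = realised − required = 11.4560% − 9.6745% = +1.78%

+1.78%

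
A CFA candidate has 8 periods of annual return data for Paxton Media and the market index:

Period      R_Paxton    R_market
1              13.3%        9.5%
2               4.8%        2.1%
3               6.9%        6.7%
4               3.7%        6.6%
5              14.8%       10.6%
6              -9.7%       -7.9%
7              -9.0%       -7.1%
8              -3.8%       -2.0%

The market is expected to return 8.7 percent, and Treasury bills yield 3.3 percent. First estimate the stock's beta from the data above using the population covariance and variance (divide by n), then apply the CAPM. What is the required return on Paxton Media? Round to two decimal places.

10.07%

Mean R_i = (13.3 + 4.8 + 6.9 + 3.7 + 14.8 − 9.7 − 9.0 − 3.8) / 8 = 2.6250%
Mean R_m = (9.5 + 2.1 + 6.7 + 6.6 + 10.6 − 7.9 − 7.1 − 2.0) / 8 = 2.3125%
Σ(R_i − R̄_i)(R_m − R̄_m) = 463.5275  ⇒  Cov = 463.5275 / 8 = 57.9409
Σ(R_m − R̄_m)² = 369.5088  ⇒  Var(R_m) = 369.5088 / 8 = 46.1886
β = Cov / Var(R_m) = 57.9409 / 46.1886 = 1.2544
MRP = 8.7% − 3.3% = 5.40%
E(R) = R_f + β × MRP = 3.3% + 1.2544 × 5.4% = 10.07%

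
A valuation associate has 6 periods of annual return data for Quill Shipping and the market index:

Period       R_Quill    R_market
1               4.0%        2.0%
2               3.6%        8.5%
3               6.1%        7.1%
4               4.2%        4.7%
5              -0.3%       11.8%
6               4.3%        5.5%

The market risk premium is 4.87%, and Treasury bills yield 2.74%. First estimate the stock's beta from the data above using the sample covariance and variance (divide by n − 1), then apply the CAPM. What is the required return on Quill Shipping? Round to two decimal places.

Mean R_i = (4.0 + 3.6 + 6.1 + 4.2 − 0.3 + 4.3) / 6 = 3.6500%
Mean R_m = (2.0 + 8.5 + 7.1 + 4.7 + 11.8 + 5.5) / 6 = 6.6000%
Σ(R_i − R̄_i)(R_m − R̄_m) = -22.7800  ⇒  Cov = -22.7800 / 5 = -4.5560
Σ(R_m − R̄_m)² = 56.8800  ⇒  Var(R_m) = 56.8800 / 5 = 11.3760
β = Cov / Var(R_m) = -4.5560 / 11.3760 = -0.4005
E(R) = R_f + β × MRP = 2.74% + -0.4005 × 4.87% = 0.79%

0.79%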